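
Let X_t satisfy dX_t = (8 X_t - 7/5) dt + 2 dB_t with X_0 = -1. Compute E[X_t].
E[X_t] = 7/40 - 47*exp(8*t)/40

Taking expectations and using E[dB_t] = 0, the mean m(t) = E[X_t] satisfies the ODE m'(t) = a m(t) + b with m(0) = x_0. With a = 8, b = -7/5, x_0 = -1, the solution is
  m(t) = x_0 * exp(a t) + (b/a) * (exp(a t) - 1)
       = (-1) * exp(8 t) + ((-7/5)/8) * (exp(8 t) - 1)
       = 7/40 - 47*exp(8*t)/40.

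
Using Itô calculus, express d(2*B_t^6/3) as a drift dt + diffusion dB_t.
d(2*B_t^6/3) = (10*B_t^4) dt + (4*B_t^5) dB_t

Itô's formula for f(B_t) gives d f(B_t) = f'(B_t) dB_t + (1/2) f''(B_t) dt. Compute derivatives of f(x) = 2*x^6/3:
  f'(x)  = 4*x^5
  f''(x) = 20*x^4
Substitute x = B_t and multiply the f'' term by 1/2:
  drift     = (1/2) * (20*x^4) evaluated at B_t = 10*B_t^4
  diffusion = (4*x^5) evaluated at B_t = 4*B_t^5
Therefore d(2*B_t^6/3) = (10*B_t^4) dt + (4*B_t^5) dB_t.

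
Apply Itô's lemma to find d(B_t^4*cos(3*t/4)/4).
d(B_t^4*cos(3*t/4)/4) = (3*B_t^2*(-B_t^2*sin(3*t/4) + 8*cos(3*t/4))/16) dt + (B_t^3*cos(3*t/4)) dB_t

Itô's formula for f(t, x): d f(t, B_t) = (f_t + (1/2) f_xx) dt + f_x dB_t. Compute partials of f(t, x) = x^4*cos(3*t/4)/4:
  f_t(t,x)  = -3*x^4*sin(3*t/4)/16
  f_x(t,x)  = x^3*cos(3*t/4)
  f_xx(t,x) = 3*x^2*cos(3*t/4)
Assemble drift = f_t + (1/2) f_xx = 3*x^2*(-x^2*sin(3*t/4) + 8*cos(3*t/4))/16 and diffusion = f_x = x^3*cos(3*t/4). Substituting x = B_t:
  d(B_t^4*cos(3*t/4)/4) = (3*B_t^2*(-B_t^2*sin(3*t/4) + 8*cos(3*t/4))/16) dt + (B_t^3*cos(3*t/4)) dB_t.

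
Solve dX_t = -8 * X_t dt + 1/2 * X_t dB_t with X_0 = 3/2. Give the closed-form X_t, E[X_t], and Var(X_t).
X_t = 3/2 * exp((-65/8) t + (1/2) B_t); E[X_t] = 3*exp(-8*t)/2; Var(X_t) = (9*exp(t/4) - 9)*exp(-16*t)/4

For GBM dX = mu X dt + sigma X dB with X_0 = x_0, apply Itô to Y = log X: dY = (mu - sigma^2/2) dt + sigma dB, so Y_t = log(x_0) + (mu - sigma^2/2) t + sigma B_t and hence X_t = x_0 * exp((mu - sigma^2/2) t + sigma B_t).
With mu = -8, sigma = 1/2, x_0 = 3/2, this gives:
  X_t = 3/2 * exp((-65/8) * t + (1/2) * B_t).
Since sigma*B_t ~ Normal(0, sigma^2 t), E[exp(sigma*B_t)] = exp(sigma^2 t / 2); so E[X_t] = x_0 * exp((mu - sigma^2/2) t) * exp(sigma^2 t / 2) = x_0 * exp(mu t) = 3*exp(-8*t)/2.
Var(X_t) = E[X_t^2] - (E[X_t])^2 = x_0^2 * exp(2 mu t) * (exp(sigma^2 t) - 1) = (9*exp(t/4) - 9)*exp(-16*t)/4.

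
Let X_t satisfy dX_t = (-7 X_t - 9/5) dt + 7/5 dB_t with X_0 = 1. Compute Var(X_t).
Var(X_t) = 7/50 - 7*exp(-14*t)/50

The variance V(t) = Var(X_t) satisfies V'(t) = 2 a V(t) + c^2 with V(0) = 0 (drift coefficient is linear in X, diffusion is constant). With a = -7, c = 7/5, the solution is
  V(t) = (c^2 / (2 a)) * (exp(2 a t) - 1)
       = ((7/5)^2 / (2*(-7))) * (exp((-14) t) - 1)
       = 7/50 - 7*exp(-14*t)/50.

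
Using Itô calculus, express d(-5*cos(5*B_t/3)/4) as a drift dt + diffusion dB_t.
d(-5*cos(5*B_t/3)/4) = (125*cos(5*B_t/3)/72) dt + (25*sin(5*B_t/3)/12) dB_t

Itô's formula for f(B_t) gives d f(B_t) = f'(B_t) dB_t + (1/2) f''(B_t) dt. Compute derivatives of f(x) = -5*cos(5*x/3)/4:
  f'(x)  = 25*sin(5*x/3)/12
  f''(x) = 125*cos(5*x/3)/36
Substitute x = B_t and multiply the f'' term by 1/2:
  drift     = (1/2) * (125*cos(5*x/3)/36) evaluated at B_t = 125*cos(5*B_t/3)/72
  diffusion = (25*sin(5*x/3)/12) evaluated at B_t = 25*sin(5*B_t/3)/12
Therefore d(-5*cos(5*B_t/3)/4) = (125*cos(5*B_t/3)/72) dt + (25*sin(5*B_t/3)/12) dB_t.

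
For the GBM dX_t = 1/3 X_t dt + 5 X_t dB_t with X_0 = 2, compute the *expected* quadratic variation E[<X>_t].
E[<X>_t] = 300*exp(77*t/3)/77 - 300/77

<X>_t = int_0^t (5 * X_s)^2 ds. Taking expectation inside the integral: E[<X>_t] = 5^2 * int_0^t E[X_s^2] ds. For GBM, E[X_s^2] = x_0^2 * exp((2 mu + sigma^2) s). Integrating:
  E[<X>_t] = 5^2 * 2^2 * (exp((2*(1/3) + 5^2) t) - 1) / (2*(1/3) + 5^2)
           = 5^2 * 2^2 * (exp((77/3) t) - 1) / (77/3) = 300*exp(77*t/3)/77 - 300/77.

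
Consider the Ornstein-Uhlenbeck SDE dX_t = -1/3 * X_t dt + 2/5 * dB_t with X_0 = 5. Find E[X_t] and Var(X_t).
E[X_t] = 5*exp(-t/3); Var(X_t) = 6/25 - 6*exp(-2*t/3)/25

The OU SDE dX = -theta X dt + sigma dB admits the integrating factor exp(theta t): d(exp(theta t) X_t) = sigma exp(theta t) dB_t. Integrating from 0 to t:
  X_t = x_0 * exp(-theta t) + sigma * int_0^t exp(-theta (t-s)) dB_s.
The Itô integral has mean 0 and (by the Itô isometry) variance sigma^2 * int_0^t exp(-2 theta (t - s)) ds = sigma^2 * (1 - exp(-2 theta t)) / (2 theta).
With theta = 1/3, sigma = 2/5, x_0 = 5:
  E[X_t] = 5 * exp(-1/3 t) = 5*exp(-t/3)
  Var(X_t) = (2/5)^2 * (1 - exp(-2*1/3 t)) / (2 * 1/3) = 6/25 - 6*exp(-2*t/3)/25.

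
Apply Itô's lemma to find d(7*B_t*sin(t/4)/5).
d(7*B_t*sin(t/4)/5) = (7*B_t*cos(t/4)/20) dt + (7*sin(t/4)/5) dB_t

Itô's formula for f(t, x): d f(t, B_t) = (f_t + (1/2) f_xx) dt + f_x dB_t. Compute partials of f(t, x) = 7*x*sin(t/4)/5:
  f_t(t,x)  = 7*x*cos(t/4)/20
  f_x(t,x)  = 7*sin(t/4)/5
  f_xx(t,x) = 0
Assemble drift = f_t + (1/2) f_xx = 7*x*cos(t/4)/20 and diffusion = f_x = 7*sin(t/4)/5. Substituting x = B_t:
  d(7*B_t*sin(t/4)/5) = (7*B_t*cos(t/4)/20) dt + (7*sin(t/4)/5) dB_t.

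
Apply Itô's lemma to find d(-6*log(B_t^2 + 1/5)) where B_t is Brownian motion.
d(-6*log(B_t^2 + 1/5)) = (30*(5*B_t^2 - 1)/(5*B_t^2 + 1)^2) dt + (-60*B_t/(5*B_t^2 + 1)) dB_t

Itô's formula for f(B_t) gives d f(B_t) = f'(B_t) dB_t + (1/2) f''(B_t) dt. Compute derivatives of f(x) = -6*log(x^2 + 1/5):
  f'(x)  = -60*x/(5*x^2 + 1)
  f''(x) = 60*(5*x^2 - 1)/(5*x^2 + 1)^2
Substitute x = B_t and multiply the f'' term by 1/2:
  drift     = (1/2) * (60*(5*x^2 - 1)/(5*x^2 + 1)^2) evaluated at B_t = 30*(5*B_t^2 - 1)/(5*B_t^2 + 1)^2
  diffusion = (-60*x/(5*x^2 + 1)) evaluated at B_t = -60*B_t/(5*B_t^2 + 1)
Therefore d(-6*log(B_t^2 + 1/5)) = (30*(5*B_t^2 - 1)/(5*B_t^2 + 1)^2) dt + (-60*B_t/(5*B_t^2 + 1)) dB_t.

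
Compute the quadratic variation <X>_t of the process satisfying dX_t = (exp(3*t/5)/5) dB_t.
<X>_t = exp(6*t/5)/30 - 1/30

For an Itô process dX_t = a(t) dt + b(t) dB_t, the quadratic variation is <X>_t = int_0^t b(s)^2 ds (the drift term does not contribute). Here b(s) = exp(3*s/5)/5, so
  b(s)^2 = exp(6*s/5)/25.
Integrating from 0 to t:
  <X>_t = int_0^t (exp(6*s/5)/25) ds = exp(6*t/5)/30 - 1/30.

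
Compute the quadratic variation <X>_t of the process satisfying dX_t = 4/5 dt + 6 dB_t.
<X>_t = 36*t

For an Itô process dX_t = a(t) dt + b(t) dB_t, the quadratic variation is <X>_t = int_0^t b(s)^2 ds (the drift term does not contribute). Here b(s) = 6, so
  b(s)^2 = 36.
Integrating from 0 to t:
  <X>_t = int_0^t (36) ds = 36*t.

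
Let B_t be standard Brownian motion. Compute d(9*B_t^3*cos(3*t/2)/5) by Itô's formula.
d(9*B_t^3*cos(3*t/2)/5) = (27*B_t*(-B_t^2*sin(3*t/2) + 2*cos(3*t/2))/10) dt + (27*B_t^2*cos(3*t/2)/5) dB_t

Itô's formula for f(t, x): d f(t, B_t) = (f_t + (1/2) f_xx) dt + f_x dB_t. Compute partials of f(t, x) = 9*x^3*cos(3*t/2)/5:
  f_t(t,x)  = -27*x^3*sin(3*t/2)/10
  f_x(t,x)  = 27*x^2*cos(3*t/2)/5
  f_xx(t,x) = 54*x*cos(3*t/2)/5
Assemble drift = f_t + (1/2) f_xx = 27*x*(-x^2*sin(3*t/2) + 2*cos(3*t/2))/10 and diffusion = f_x = 27*x^2*cos(3*t/2)/5. Substituting x = B_t:
  d(9*B_t^3*cos(3*t/2)/5) = (27*B_t*(-B_t^2*sin(3*t/2) + 2*cos(3*t/2))/10) dt + (27*B_t^2*cos(3*t/2)/5) dB_t.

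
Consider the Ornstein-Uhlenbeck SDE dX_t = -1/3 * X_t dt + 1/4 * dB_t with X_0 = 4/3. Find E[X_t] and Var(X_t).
E[X_t] = 4*exp(-t/3)/3; Var(X_t) = 3/32 - 3*exp(-2*t/3)/32

The OU SDE dX = -theta X dt + sigma dB admits the integrating factor exp(theta t): d(exp(theta t) X_t) = sigma exp(theta t) dB_t. Integrating from 0 to t:
  X_t = x_0 * exp(-theta t) + sigma * int_0^t exp(-theta (t-s)) dB_s.
The Itô integral has mean 0 and (by the Itô isometry) variance sigma^2 * int_0^t exp(-2 theta (t - s)) ds = sigma^2 * (1 - exp(-2 theta t)) / (2 theta).
With theta = 1/3, sigma = 1/4, x_0 = 4/3:
  E[X_t] = 4/3 * exp(-1/3 t) = 4*exp(-t/3)/3
  Var(X_t) = (1/4)^2 * (1 - exp(-2*1/3 t)) / (2 * 1/3) = 3/32 - 3*exp(-2*t/3)/32.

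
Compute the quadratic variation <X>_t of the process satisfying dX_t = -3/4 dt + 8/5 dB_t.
<X>_t = 64*t/25

For an Itô process dX_t = a(t) dt + b(t) dB_t, the quadratic variation is <X>_t = int_0^t b(s)^2 ds (the drift term does not contribute). Here b(s) = 8/5, so
  b(s)^2 = 64/25.
Integrating from 0 to t:
  <X>_t = int_0^t (64/25) ds = 64*t/25.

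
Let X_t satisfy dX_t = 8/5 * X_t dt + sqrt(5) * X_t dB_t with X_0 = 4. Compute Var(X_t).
Var(X_t) = 16*(exp(5*t) - 1)*exp(16*t/5)

For GBM dX = mu X dt + sigma X dB with X_0 = x_0, apply Itô to Y = log X: dY = (mu - sigma^2/2) dt + sigma dB, so Y_t = log(x_0) + (mu - sigma^2/2) t + sigma B_t and hence X_t = x_0 * exp((mu - sigma^2/2) t + sigma B_t).
With mu = 8/5, sigma = sqrt(5), x_0 = 4, this gives:
  X_t = 4 * exp((-9/10) * t + (sqrt(5)) * B_t).
Since sigma*B_t ~ Normal(0, sigma^2 t), E[exp(sigma*B_t)] = exp(sigma^2 t / 2); so E[X_t] = x_0 * exp((mu - sigma^2/2) t) * exp(sigma^2 t / 2) = x_0 * exp(mu t) = 4*exp(8*t/5).
Var(X_t) = E[X_t^2] - (E[X_t])^2 = x_0^2 * exp(2 mu t) * (exp(sigma^2 t) - 1) = 16*(exp(5*t) - 1)*exp(16*t/5).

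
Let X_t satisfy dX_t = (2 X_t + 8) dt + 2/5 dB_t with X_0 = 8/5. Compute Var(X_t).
Var(X_t) = exp(4*t)/25 - 1/25

The variance V(t) = Var(X_t) satisfies V'(t) = 2 a V(t) + c^2 with V(0) = 0 (drift coefficient is linear in X, diffusion is constant). With a = 2, c = 2/5, the solution is
  V(t) = (c^2 / (2 a)) * (exp(2 a t) - 1)
       = ((2/5)^2 / (2*2)) * (exp(4 t) - 1)
       = exp(4*t)/25 - 1/25.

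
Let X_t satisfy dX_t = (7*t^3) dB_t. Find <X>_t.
<X>_t = 7*t^7

For an Itô process dX_t = a(t) dt + b(t) dB_t, the quadratic variation is <X>_t = int_0^t b(s)^2 ds (the drift term does not contribute). Here b(s) = 7*s^3, so
  b(s)^2 = 49*s^6.
Integrating from 0 to t:
  <X>_t = int_0^t (49*s^6) ds = 7*t^7.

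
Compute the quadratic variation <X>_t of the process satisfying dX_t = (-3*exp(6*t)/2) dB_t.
<X>_t = 3*exp(12*t)/16 - 3/16

For an Itô process dX_t = a(t) dt + b(t) dB_t, the quadratic variation is <X>_t = int_0^t b(s)^2 ds (the drift term does not contribute). Here b(s) = -3*exp(6*s)/2, so
  b(s)^2 = 9*exp(12*s)/4.
Integrating from 0 to t:
  <X>_t = int_0^t (9*exp(12*s)/4) ds = 3*exp(12*t)/16 - 3/16.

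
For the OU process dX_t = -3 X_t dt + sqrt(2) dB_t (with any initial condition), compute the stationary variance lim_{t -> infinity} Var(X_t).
lim Var(X_t) = 1/3

The OU SDE dX = -theta X dt + sigma dB admits the integrating factor exp(theta t): d(exp(theta t) X_t) = sigma exp(theta t) dB_t. Integrating from 0 to t gives X_t = x_0 * exp(-theta t) + sigma * int_0^t exp(-theta (t-s)) dB_s for any initial x_0. The Itô integral has variance (by the Itô isometry) sigma^2 * int_0^t exp(-2 theta (t - s)) ds = sigma^2 * (1 - exp(-2 theta t)) / (2 theta), independent of x_0.
With theta = 3, sigma = sqrt(2):
  Var(X_t) = (sqrt(2))^2 * (1 - exp(-2*3 t)) / (2 * 3) = 1/3 - exp(-6*t)/3.
As t -> infinity, exp(-2*3 t) -> 0, so the stationary variance is sigma^2 / (2 theta) = 1/3.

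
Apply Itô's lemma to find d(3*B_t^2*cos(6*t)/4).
d(3*B_t^2*cos(6*t)/4) = (-9*B_t^2*sin(6*t)/2 + 3*cos(6*t)/4) dt + (3*B_t*cos(6*t)/2) dB_t

Itô's formula for f(t, x): d f(t, B_t) = (f_t + (1/2) f_xx) dt + f_x dB_t. Compute partials of f(t, x) = 3*x^2*cos(6*t)/4:
  f_t(t,x)  = -9*x^2*sin(6*t)/2
  f_x(t,x)  = 3*x*cos(6*t)/2
  f_xx(t,x) = 3*cos(6*t)/2
Assemble drift = f_t + (1/2) f_xx = -9*x^2*sin(6*t)/2 + 3*cos(6*t)/4 and diffusion = f_x = 3*x*cos(6*t)/2. Substituting x = B_t:
  d(3*B_t^2*cos(6*t)/4) = (-9*B_t^2*sin(6*t)/2 + 3*cos(6*t)/4) dt + (3*B_t*cos(6*t)/2) dB_t.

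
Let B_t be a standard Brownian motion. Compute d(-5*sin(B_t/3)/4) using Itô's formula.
d(-5*sin(B_t/3)/4) = (5*sin(B_t/3)/72) dt + (-5*cos(B_t/3)/12) dB_t

Itô's formula for f(B_t) gives d f(B_t) = f'(B_t) dB_t + (1/2) f''(B_t) dt. Compute derivatives of f(x) = -5*sin(x/3)/4:
  f'(x)  = -5*cos(x/3)/12
  f''(x) = 5*sin(x/3)/36
Substitute x = B_t and multiply the f'' term by 1/2:
  drift     = (1/2) * (5*sin(x/3)/36) evaluated at B_t = 5*sin(B_t/3)/72
  diffusion = (-5*cos(x/3)/12) evaluated at B_t = -5*cos(B_t/3)/12
Therefore d(-5*sin(B_t/3)/4) = (5*sin(B_t/3)/72) dt + (-5*cos(B_t/3)/12) dB_t.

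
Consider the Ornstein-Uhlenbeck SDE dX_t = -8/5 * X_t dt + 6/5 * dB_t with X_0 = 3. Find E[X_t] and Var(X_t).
E[X_t] = 3*exp(-8*t/5); Var(X_t) = 9/20 - 9*exp(-16*t/5)/20

The OU SDE dX = -theta X dt + sigma dB admits the integrating factor exp(theta t): d(exp(theta t) X_t) = sigma exp(theta t) dB_t. Integrating from 0 to t:
  X_t = x_0 * exp(-theta t) + sigma * int_0^t exp(-theta (t-s)) dB_s.
The Itô integral has mean 0 and (by the Itô isometry) variance sigma^2 * int_0^t exp(-2 theta (t - s)) ds = sigma^2 * (1 - exp(-2 theta t)) / (2 theta).
With theta = 8/5, sigma = 6/5, x_0 = 3:
  E[X_t] = 3 * exp(-8/5 t) = 3*exp(-8*t/5)
  Var(X_t) = (6/5)^2 * (1 - exp(-2*8/5 t)) / (2 * 8/5) = 9/20 - 9*exp(-16*t/5)/20.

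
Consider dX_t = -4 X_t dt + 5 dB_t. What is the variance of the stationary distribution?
lim Var(X_t) = 25/8

The OU SDE dX = -theta X dt + sigma dB admits the integrating factor exp(theta t): d(exp(theta t) X_t) = sigma exp(theta t) dB_t. Integrating from 0 to t gives X_t = x_0 * exp(-theta t) + sigma * int_0^t exp(-theta (t-s)) dB_s for any initial x_0. The Itô integral has variance (by the Itô isometry) sigma^2 * int_0^t exp(-2 theta (t - s)) ds = sigma^2 * (1 - exp(-2 theta t)) / (2 theta), independent of x_0.
With theta = 4, sigma = 5:
  Var(X_t) = (5)^2 * (1 - exp(-2*4 t)) / (2 * 4) = 25/8 - 25*exp(-8*t)/8.
As t -> infinity, exp(-2*4 t) -> 0, so the stationary variance is sigma^2 / (2 theta) = 25/8.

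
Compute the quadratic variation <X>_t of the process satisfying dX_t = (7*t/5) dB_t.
<X>_t = 49*t^3/75

For an Itô process dX_t = a(t) dt + b(t) dB_t, the quadratic variation is <X>_t = int_0^t b(s)^2 ds (the drift term does not contribute). Here b(s) = 7*s/5, so
  b(s)^2 = 49*s^2/25.
Integrating from 0 to t:
  <X>_t = int_0^t (49*s^2/25) ds = 49*t^3/75.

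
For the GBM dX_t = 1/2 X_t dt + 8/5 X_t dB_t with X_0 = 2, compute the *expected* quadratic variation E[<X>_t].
E[<X>_t] = 256*exp(89*t/25)/89 - 256/89

<X>_t = int_0^t ((8/5) * X_s)^2 ds. Taking expectation inside the integral: E[<X>_t] = (8/5)^2 * int_0^t E[X_s^2] ds. For GBM, E[X_s^2] = x_0^2 * exp((2 mu + sigma^2) s). Integrating:
  E[<X>_t] = (8/5)^2 * 2^2 * (exp((2*(1/2) + (8/5)^2) t) - 1) / (2*(1/2) + (8/5)^2)
           = (8/5)^2 * 2^2 * (exp((89/25) t) - 1) / (89/25) = 256*exp(89*t/25)/89 - 256/89.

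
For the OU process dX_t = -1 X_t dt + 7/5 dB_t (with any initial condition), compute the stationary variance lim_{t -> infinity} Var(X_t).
lim Var(X_t) = 49/50

The OU SDE dX = -theta X dt + sigma dB admits the integrating factor exp(theta t): d(exp(theta t) X_t) = sigma exp(theta t) dB_t. Integrating from 0 to t gives X_t = x_0 * exp(-theta t) + sigma * int_0^t exp(-theta (t-s)) dB_s for any initial x_0. The Itô integral has variance (by the Itô isometry) sigma^2 * int_0^t exp(-2 theta (t - s)) ds = sigma^2 * (1 - exp(-2 theta t)) / (2 theta), independent of x_0.
With theta = 1, sigma = 7/5:
  Var(X_t) = (7/5)^2 * (1 - exp(-2*1 t)) / (2 * 1) = 49/50 - 49*exp(-2*t)/50.
As t -> infinity, exp(-2*1 t) -> 0, so the stationary variance is sigma^2 / (2 theta) = 49/50.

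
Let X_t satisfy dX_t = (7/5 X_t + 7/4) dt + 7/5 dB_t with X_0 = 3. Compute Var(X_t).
Var(X_t) = 7*exp(14*t/5)/10 - 7/10

The variance V(t) = Var(X_t) satisfies V'(t) = 2 a V(t) + c^2 with V(0) = 0 (drift coefficient is linear in X, diffusion is constant). With a = 7/5, c = 7/5, the solution is
  V(t) = (c^2 / (2 a)) * (exp(2 a t) - 1)
       = ((7/5)^2 / (2*(7/5))) * (exp((14/5) t) - 1)
       = 7*exp(14*t/5)/10 - 7/10.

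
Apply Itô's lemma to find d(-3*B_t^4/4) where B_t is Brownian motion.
d(-3*B_t^4/4) = (-9*B_t^2/2) dt + (-3*B_t^3) dB_t

Itô's formula for f(B_t) gives d f(B_t) = f'(B_t) dB_t + (1/2) f''(B_t) dt. Compute derivatives of f(x) = -3*x^4/4:
  f'(x)  = -3*x^3
  f''(x) = -9*x^2
Substitute x = B_t and multiply the f'' term by 1/2:
  drift     = (1/2) * (-9*x^2) evaluated at B_t = -9*B_t^2/2
  diffusion = (-3*x^3) evaluated at B_t = -3*B_t^3
Therefore d(-3*B_t^4/4) = (-9*B_t^2/2) dt + (-3*B_t^3) dB_t.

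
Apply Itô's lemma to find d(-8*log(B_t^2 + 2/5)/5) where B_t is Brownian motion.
d(-8*log(B_t^2 + 2/5)/5) = (8*(5*B_t^2 - 2)/(5*B_t^2 + 2)^2) dt + (-16*B_t/(5*B_t^2 + 2)) dB_t

Itô's formula for f(B_t) gives d f(B_t) = f'(B_t) dB_t + (1/2) f''(B_t) dt. Compute derivatives of f(x) = -8*log(x^2 + 2/5)/5:
  f'(x)  = -16*x/(5*x^2 + 2)
  f''(x) = 16*(5*x^2 - 2)/(5*x^2 + 2)^2
Substitute x = B_t and multiply the f'' term by 1/2:
  drift     = (1/2) * (16*(5*x^2 - 2)/(5*x^2 + 2)^2) evaluated at B_t = 8*(5*B_t^2 - 2)/(5*B_t^2 + 2)^2
  diffusion = (-16*x/(5*x^2 + 2)) evaluated at B_t = -16*B_t/(5*B_t^2 + 2)
Therefore d(-8*log(B_t^2 + 2/5)/5) = (8*(5*B_t^2 - 2)/(5*B_t^2 + 2)^2) dt + (-16*B_t/(5*B_t^2 + 2)) dB_t.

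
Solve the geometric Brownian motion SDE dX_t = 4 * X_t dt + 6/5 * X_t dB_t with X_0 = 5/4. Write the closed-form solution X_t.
X_t = 5/4 * exp((82/25) * t + (6/5) * B_t)

For GBM dX = mu X dt + sigma X dB with X_0 = x_0, apply Itô to Y = log X: dY = (mu - sigma^2/2) dt + sigma dB, so Y_t = log(x_0) + (mu - sigma^2/2) t + sigma B_t and hence X_t = x_0 * exp((mu - sigma^2/2) t + sigma B_t).
With mu = 4, sigma = 6/5, x_0 = 5/4, this gives:
  X_t = 5/4 * exp((82/25) * t + (6/5) * B_t).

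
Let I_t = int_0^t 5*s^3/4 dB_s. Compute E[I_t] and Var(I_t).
E[I_t] = 0; Var(I_t) = 25*t^7/112

The Itô integral of a deterministic integrand f(s) has mean 0 because each increment f(s) * (B_{s+ds} - B_s) has mean 0. By the Itô isometry:
  Var( int_0^t f(s) dB_s ) = E[ (int_0^t f(s) dB_s)^2 ] = int_0^t f(s)^2 ds.
Here f(s) = 5*s^3/4, so f(s)^2 = 25*s^6/16. Integrate:
  int_0^t (25*s^6/16) ds = 25*t^7/112.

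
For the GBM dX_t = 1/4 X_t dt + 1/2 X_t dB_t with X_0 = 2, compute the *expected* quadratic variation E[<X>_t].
E[<X>_t] = 4*exp(3*t/4)/3 - 4/3

<X>_t = int_0^t ((1/2) * X_s)^2 ds. Taking expectation inside the integral: E[<X>_t] = (1/2)^2 * int_0^t E[X_s^2] ds. For GBM, E[X_s^2] = x_0^2 * exp((2 mu + sigma^2) s). Integrating:
  E[<X>_t] = (1/2)^2 * 2^2 * (exp((2*(1/4) + (1/2)^2) t) - 1) / (2*(1/4) + (1/2)^2)
           = (1/2)^2 * 2^2 * (exp((3/4) t) - 1) / (3/4) = 4*exp(3*t/4)/3 - 4/3.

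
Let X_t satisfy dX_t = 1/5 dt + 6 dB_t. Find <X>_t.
<X>_t = 36*t

For an Itô process dX_t = a(t) dt + b(t) dB_t, the quadratic variation is <X>_t = int_0^t b(s)^2 ds (the drift term does not contribute). Here b(s) = 6, so
  b(s)^2 = 36.
Integrating from 0 to t:
  <X>_t = int_0^t (36) ds = 36*t.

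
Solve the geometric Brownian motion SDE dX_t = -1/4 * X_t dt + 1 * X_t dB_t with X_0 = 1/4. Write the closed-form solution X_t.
X_t = 1/4 * exp((-3/4) * t + (1) * B_t)

For GBM dX = mu X dt + sigma X dB with X_0 = x_0, apply Itô to Y = log X: dY = (mu - sigma^2/2) dt + sigma dB, so Y_t = log(x_0) + (mu - sigma^2/2) t + sigma B_t and hence X_t = x_0 * exp((mu - sigma^2/2) t + sigma B_t).
With mu = -1/4, sigma = 1, x_0 = 1/4, this gives:
  X_t = 1/4 * exp((-3/4) * t + (1) * B_t).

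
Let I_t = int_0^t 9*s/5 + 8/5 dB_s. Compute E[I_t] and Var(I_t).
E[I_t] = 0; Var(I_t) = t*(27*t^2 + 72*t + 64)/25

The Itô integral of a deterministic integrand f(s) has mean 0 because each increment f(s) * (B_{s+ds} - B_s) has mean 0. By the Itô isometry:
  Var( int_0^t f(s) dB_s ) = E[ (int_0^t f(s) dB_s)^2 ] = int_0^t f(s)^2 ds.
Here f(s) = 9*s/5 + 8/5, so f(s)^2 = (9*s + 8)^2/25. Integrate:
  int_0^t ((9*s + 8)^2/25) ds = t*(27*t^2 + 72*t + 64)/25.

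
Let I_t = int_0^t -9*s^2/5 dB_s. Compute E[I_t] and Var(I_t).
E[I_t] = 0; Var(I_t) = 81*t^5/125

The Itô integral of a deterministic integrand f(s) has mean 0 because each increment f(s) * (B_{s+ds} - B_s) has mean 0. By the Itô isometry:
  Var( int_0^t f(s) dB_s ) = E[ (int_0^t f(s) dB_s)^2 ] = int_0^t f(s)^2 ds.
Here f(s) = -9*s^2/5, so f(s)^2 = 81*s^4/25. Integrate:
  int_0^t (81*s^4/25) ds = 81*t^5/125.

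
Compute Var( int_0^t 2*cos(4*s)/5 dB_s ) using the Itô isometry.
Var = 2*t/25 + sin(4*t)*cos(4*t)/50

The Itô integral of a deterministic integrand f(s) has mean 0 because each increment f(s) * (B_{s+ds} - B_s) has mean 0. By the Itô isometry:
  Var( int_0^t f(s) dB_s ) = E[ (int_0^t f(s) dB_s)^2 ] = int_0^t f(s)^2 ds.
Here f(s) = 2*cos(4*s)/5, so f(s)^2 = 4*cos(4*s)^2/25. Integrate:
  int_0^t (4*cos(4*s)^2/25) ds = 2*t/25 + sin(4*t)*cos(4*t)/50.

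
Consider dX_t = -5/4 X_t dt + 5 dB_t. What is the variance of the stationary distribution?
lim Var(X_t) = 10

The OU SDE dX = -theta X dt + sigma dB admits the integrating factor exp(theta t): d(exp(theta t) X_t) = sigma exp(theta t) dB_t. Integrating from 0 to t gives X_t = x_0 * exp(-theta t) + sigma * int_0^t exp(-theta (t-s)) dB_s for any initial x_0. The Itô integral has variance (by the Itô isometry) sigma^2 * int_0^t exp(-2 theta (t - s)) ds = sigma^2 * (1 - exp(-2 theta t)) / (2 theta), independent of x_0.
With theta = 5/4, sigma = 5:
  Var(X_t) = (5)^2 * (1 - exp(-2*5/4 t)) / (2 * 5/4) = 10 - 10*exp(-5*t/2).
As t -> infinity, exp(-2*5/4 t) -> 0, so the stationary variance is sigma^2 / (2 theta) = 10.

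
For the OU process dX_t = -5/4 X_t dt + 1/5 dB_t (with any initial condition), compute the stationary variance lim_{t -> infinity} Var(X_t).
lim Var(X_t) = 2/125

The OU SDE dX = -theta X dt + sigma dB admits the integrating factor exp(theta t): d(exp(theta t) X_t) = sigma exp(theta t) dB_t. Integrating from 0 to t gives X_t = x_0 * exp(-theta t) + sigma * int_0^t exp(-theta (t-s)) dB_s for any initial x_0. The Itô integral has variance (by the Itô isometry) sigma^2 * int_0^t exp(-2 theta (t - s)) ds = sigma^2 * (1 - exp(-2 theta t)) / (2 theta), independent of x_0.
With theta = 5/4, sigma = 1/5:
  Var(X_t) = (1/5)^2 * (1 - exp(-2*5/4 t)) / (2 * 5/4) = 2/125 - 2*exp(-5*t/2)/125.
As t -> infinity, exp(-2*5/4 t) -> 0, so the stationary variance is sigma^2 / (2 theta) = 2/125.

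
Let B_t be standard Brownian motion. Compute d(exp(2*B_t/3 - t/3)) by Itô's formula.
d(exp(2*B_t/3 - t/3)) = (-exp(2*B_t/3 - t/3)/9) dt + (2*exp(2*B_t/3 - t/3)/3) dB_t

Itô's formula for f(t, x): d f(t, B_t) = (f_t + (1/2) f_xx) dt + f_x dB_t. Compute partials of f(t, x) = exp(-t/3 + 2*x/3):
  f_t(t,x)  = -exp(-t/3 + 2*x/3)/3
  f_x(t,x)  = 2*exp(-t/3 + 2*x/3)/3
  f_xx(t,x) = 4*exp(-t/3 + 2*x/3)/9
Assemble drift = f_t + (1/2) f_xx = -exp(-t/3 + 2*x/3)/9 and diffusion = f_x = 2*exp(-t/3 + 2*x/3)/3. Substituting x = B_t:
  d(exp(2*B_t/3 - t/3)) = (-exp(2*B_t/3 - t/3)/9) dt + (2*exp(2*B_t/3 - t/3)/3) dB_t.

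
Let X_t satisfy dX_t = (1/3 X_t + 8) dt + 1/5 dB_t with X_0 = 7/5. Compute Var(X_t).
Var(X_t) = 3*exp(2*t/3)/50 - 3/50

The variance V(t) = Var(X_t) satisfies V'(t) = 2 a V(t) + c^2 with V(0) = 0 (drift coefficient is linear in X, diffusion is constant). With a = 1/3, c = 1/5, the solution is
  V(t) = (c^2 / (2 a)) * (exp(2 a t) - 1)
       = ((1/5)^2 / (2*(1/3))) * (exp((2/3) t) - 1)
       = 3*exp(2*t/3)/50 - 3/50.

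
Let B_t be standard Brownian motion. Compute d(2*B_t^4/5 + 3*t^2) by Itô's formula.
d(2*B_t^4/5 + 3*t^2) = (12*B_t^2/5 + 6*t) dt + (8*B_t^3/5) dB_t

Itô's formula for f(t, x): d f(t, B_t) = (f_t + (1/2) f_xx) dt + f_x dB_t. Compute partials of f(t, x) = 3*t^2 + 2*x^4/5:
  f_t(t,x)  = 6*t
  f_x(t,x)  = 8*x^3/5
  f_xx(t,x) = 24*x^2/5
Assemble drift = f_t + (1/2) f_xx = 6*t + 12*x^2/5 and diffusion = f_x = 8*x^3/5. Substituting x = B_t:
  d(2*B_t^4/5 + 3*t^2) = (12*B_t^2/5 + 6*t) dt + (8*B_t^3/5) dB_t.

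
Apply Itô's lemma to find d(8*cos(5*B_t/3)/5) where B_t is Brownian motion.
d(8*cos(5*B_t/3)/5) = (-20*cos(5*B_t/3)/9) dt + (-8*sin(5*B_t/3)/3) dB_t

Itô's formula for f(B_t) gives d f(B_t) = f'(B_t) dB_t + (1/2) f''(B_t) dt. Compute derivatives of f(x) = 8*cos(5*x/3)/5:
  f'(x)  = -8*sin(5*x/3)/3
  f''(x) = -40*cos(5*x/3)/9
Substitute x = B_t and multiply the f'' term by 1/2:
  drift     = (1/2) * (-40*cos(5*x/3)/9) evaluated at B_t = -20*cos(5*B_t/3)/9
  diffusion = (-8*sin(5*x/3)/3) evaluated at B_t = -8*sin(5*B_t/3)/3
Therefore d(8*cos(5*B_t/3)/5) = (-20*cos(5*B_t/3)/9) dt + (-8*sin(5*B_t/3)/3) dB_t.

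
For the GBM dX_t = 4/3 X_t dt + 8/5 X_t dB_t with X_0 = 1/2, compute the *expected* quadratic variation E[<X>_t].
E[<X>_t] = 6*exp(392*t/75)/49 - 6/49

<X>_t = int_0^t ((8/5) * X_s)^2 ds. Taking expectation inside the integral: E[<X>_t] = (8/5)^2 * int_0^t E[X_s^2] ds. For GBM, E[X_s^2] = x_0^2 * exp((2 mu + sigma^2) s). Integrating:
  E[<X>_t] = (8/5)^2 * (1/2)^2 * (exp((2*(4/3) + (8/5)^2) t) - 1) / (2*(4/3) + (8/5)^2)
           = (8/5)^2 * (1/2)^2 * (exp((392/75) t) - 1) / (392/75) = 6*exp(392*t/75)/49 - 6/49.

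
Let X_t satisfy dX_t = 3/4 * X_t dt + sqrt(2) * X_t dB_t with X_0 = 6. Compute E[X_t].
E[X_t] = 6*exp(3*t/4)

For GBM dX = mu X dt + sigma X dB with X_0 = x_0, apply Itô to Y = log X: dY = (mu - sigma^2/2) dt + sigma dB, so Y_t = log(x_0) + (mu - sigma^2/2) t + sigma B_t and hence X_t = x_0 * exp((mu - sigma^2/2) t + sigma B_t).
With mu = 3/4, sigma = sqrt(2), x_0 = 6, this gives:
  X_t = 6 * exp((-1/4) * t + (sqrt(2)) * B_t).
Since sigma*B_t ~ Normal(0, sigma^2 t), E[exp(sigma*B_t)] = exp(sigma^2 t / 2); so E[X_t] = x_0 * exp((mu - sigma^2/2) t) * exp(sigma^2 t / 2) = x_0 * exp(mu t) = 6*exp(3*t/4).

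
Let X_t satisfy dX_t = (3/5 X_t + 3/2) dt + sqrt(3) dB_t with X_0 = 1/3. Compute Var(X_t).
Var(X_t) = 5*exp(6*t/5)/2 - 5/2

The variance V(t) = Var(X_t) satisfies V'(t) = 2 a V(t) + c^2 with V(0) = 0 (drift coefficient is linear in X, diffusion is constant). With a = 3/5, c = sqrt(3), the solution is
  V(t) = (c^2 / (2 a)) * (exp(2 a t) - 1)
       = (sqrt(3)^2 / (2*(3/5))) * (exp((6/5) t) - 1)
       = 5*exp(6*t/5)/2 - 5/2.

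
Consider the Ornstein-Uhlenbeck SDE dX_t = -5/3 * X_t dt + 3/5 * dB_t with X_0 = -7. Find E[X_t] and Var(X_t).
E[X_t] = -7*exp(-5*t/3); Var(X_t) = 27/250 - 27*exp(-10*t/3)/250

The OU SDE dX = -theta X dt + sigma dB admits the integrating factor exp(theta t): d(exp(theta t) X_t) = sigma exp(theta t) dB_t. Integrating from 0 to t:
  X_t = x_0 * exp(-theta t) + sigma * int_0^t exp(-theta (t-s)) dB_s.
The Itô integral has mean 0 and (by the Itô isometry) variance sigma^2 * int_0^t exp(-2 theta (t - s)) ds = sigma^2 * (1 - exp(-2 theta t)) / (2 theta).
With theta = 5/3, sigma = 3/5, x_0 = -7:
  E[X_t] = -7 * exp(-5/3 t) = -7*exp(-5*t/3)
  Var(X_t) = (3/5)^2 * (1 - exp(-2*5/3 t)) / (2 * 5/3) = 27/250 - 27*exp(-10*t/3)/250.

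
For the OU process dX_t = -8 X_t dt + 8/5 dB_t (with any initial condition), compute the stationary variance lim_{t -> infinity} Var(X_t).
lim Var(X_t) = 4/25

The OU SDE dX = -theta X dt + sigma dB admits the integrating factor exp(theta t): d(exp(theta t) X_t) = sigma exp(theta t) dB_t. Integrating from 0 to t gives X_t = x_0 * exp(-theta t) + sigma * int_0^t exp(-theta (t-s)) dB_s for any initial x_0. The Itô integral has variance (by the Itô isometry) sigma^2 * int_0^t exp(-2 theta (t - s)) ds = sigma^2 * (1 - exp(-2 theta t)) / (2 theta), independent of x_0.
With theta = 8, sigma = 8/5:
  Var(X_t) = (8/5)^2 * (1 - exp(-2*8 t)) / (2 * 8) = 4/25 - 4*exp(-16*t)/25.
As t -> infinity, exp(-2*8 t) -> 0, so the stationary variance is sigma^2 / (2 theta) = 4/25.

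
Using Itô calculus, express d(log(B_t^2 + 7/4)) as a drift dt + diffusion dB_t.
d(log(B_t^2 + 7/4)) = (4*(7 - 4*B_t^2)/(4*B_t^2 + 7)^2) dt + (8*B_t/(4*B_t^2 + 7)) dB_t

Itô's formula for f(B_t) gives d f(B_t) = f'(B_t) dB_t + (1/2) f''(B_t) dt. Compute derivatives of f(x) = log(x^2 + 7/4):
  f'(x)  = 8*x/(4*x^2 + 7)
  f''(x) = 8*(7 - 4*x^2)/(4*x^2 + 7)^2
Substitute x = B_t and multiply the f'' term by 1/2:
  drift     = (1/2) * (8*(7 - 4*x^2)/(4*x^2 + 7)^2) evaluated at B_t = 4*(7 - 4*B_t^2)/(4*B_t^2 + 7)^2
  diffusion = (8*x/(4*x^2 + 7)) evaluated at B_t = 8*B_t/(4*B_t^2 + 7)
Therefore d(log(B_t^2 + 7/4)) = (4*(7 - 4*B_t^2)/(4*B_t^2 + 7)^2) dt + (8*B_t/(4*B_t^2 + 7)) dB_t.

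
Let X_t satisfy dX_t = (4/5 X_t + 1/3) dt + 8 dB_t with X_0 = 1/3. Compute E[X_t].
E[X_t] = 3*exp(4*t/5)/4 - 5/12

Taking expectations and using E[dB_t] = 0, the mean m(t) = E[X_t] satisfies the ODE m'(t) = a m(t) + b with m(0) = x_0. With a = 4/5, b = 1/3, x_0 = 1/3, the solution is
  m(t) = x_0 * exp(a t) + (b/a) * (exp(a t) - 1)
       = (1/3) * exp((4/5) t) + ((1/3)/(4/5)) * (exp((4/5) t) - 1)
       = 3*exp(4*t/5)/4 - 5/12.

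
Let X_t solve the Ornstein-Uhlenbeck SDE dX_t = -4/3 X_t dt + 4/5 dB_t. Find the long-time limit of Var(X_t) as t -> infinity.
lim Var(X_t) = 6/25

The OU SDE dX = -theta X dt + sigma dB admits the integrating factor exp(theta t): d(exp(theta t) X_t) = sigma exp(theta t) dB_t. Integrating from 0 to t gives X_t = x_0 * exp(-theta t) + sigma * int_0^t exp(-theta (t-s)) dB_s for any initial x_0. The Itô integral has variance (by the Itô isometry) sigma^2 * int_0^t exp(-2 theta (t - s)) ds = sigma^2 * (1 - exp(-2 theta t)) / (2 theta), independent of x_0.
With theta = 4/3, sigma = 4/5:
  Var(X_t) = (4/5)^2 * (1 - exp(-2*4/3 t)) / (2 * 4/3) = 6/25 - 6*exp(-8*t/3)/25.
As t -> infinity, exp(-2*4/3 t) -> 0, so the stationary variance is sigma^2 / (2 theta) = 6/25.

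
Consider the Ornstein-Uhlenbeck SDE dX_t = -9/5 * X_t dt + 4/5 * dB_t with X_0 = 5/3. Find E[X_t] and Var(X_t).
E[X_t] = 5*exp(-9*t/5)/3; Var(X_t) = 8/45 - 8*exp(-18*t/5)/45

The OU SDE dX = -theta X dt + sigma dB admits the integrating factor exp(theta t): d(exp(theta t) X_t) = sigma exp(theta t) dB_t. Integrating from 0 to t:
  X_t = x_0 * exp(-theta t) + sigma * int_0^t exp(-theta (t-s)) dB_s.
The Itô integral has mean 0 and (by the Itô isometry) variance sigma^2 * int_0^t exp(-2 theta (t - s)) ds = sigma^2 * (1 - exp(-2 theta t)) / (2 theta).
With theta = 9/5, sigma = 4/5, x_0 = 5/3:
  E[X_t] = 5/3 * exp(-9/5 t) = 5*exp(-9*t/5)/3
  Var(X_t) = (4/5)^2 * (1 - exp(-2*9/5 t)) / (2 * 9/5) = 8/45 - 8*exp(-18*t/5)/45.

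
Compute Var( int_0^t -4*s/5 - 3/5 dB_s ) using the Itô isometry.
Var = t*(16*t^2 + 36*t + 27)/75

The Itô integral of a deterministic integrand f(s) has mean 0 because each increment f(s) * (B_{s+ds} - B_s) has mean 0. By the Itô isometry:
  Var( int_0^t f(s) dB_s ) = E[ (int_0^t f(s) dB_s)^2 ] = int_0^t f(s)^2 ds.
Here f(s) = -4*s/5 - 3/5, so f(s)^2 = (4*s + 3)^2/25. Integrate:
  int_0^t ((4*s + 3)^2/25) ds = t*(16*t^2 + 36*t + 27)/75.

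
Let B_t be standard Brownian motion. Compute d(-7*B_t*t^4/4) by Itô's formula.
d(-7*B_t*t^4/4) = (-7*B_t*t^3) dt + (-7*t^4/4) dB_t

Itô's formula for f(t, x): d f(t, B_t) = (f_t + (1/2) f_xx) dt + f_x dB_t. Compute partials of f(t, x) = -7*t^4*x/4:
  f_t(t,x)  = -7*t^3*x
  f_x(t,x)  = -7*t^4/4
  f_xx(t,x) = 0
Assemble drift = f_t + (1/2) f_xx = -7*t^3*x and diffusion = f_x = -7*t^4/4. Substituting x = B_t:
  d(-7*B_t*t^4/4) = (-7*B_t*t^3) dt + (-7*t^4/4) dB_t.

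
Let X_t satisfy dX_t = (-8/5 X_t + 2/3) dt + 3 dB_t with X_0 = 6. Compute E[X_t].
E[X_t] = 5/12 + 67*exp(-8*t/5)/12

Taking expectations and using E[dB_t] = 0, the mean m(t) = E[X_t] satisfies the ODE m'(t) = a m(t) + b with m(0) = x_0. With a = -8/5, b = 2/3, x_0 = 6, the solution is
  m(t) = x_0 * exp(a t) + (b/a) * (exp(a t) - 1)
       = 6 * exp((-8/5) t) + ((2/3)/(-8/5)) * (exp((-8/5) t) - 1)
       = 5/12 + 67*exp(-8*t/5)/12.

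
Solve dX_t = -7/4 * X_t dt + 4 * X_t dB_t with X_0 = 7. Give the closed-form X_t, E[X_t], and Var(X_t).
X_t = 7 * exp((-39/4) t + (4) B_t); E[X_t] = 7*exp(-7*t/4); Var(X_t) = (49*exp(16*t) - 49)*exp(-7*t/2)

For GBM dX = mu X dt + sigma X dB with X_0 = x_0, apply Itô to Y = log X: dY = (mu - sigma^2/2) dt + sigma dB, so Y_t = log(x_0) + (mu - sigma^2/2) t + sigma B_t and hence X_t = x_0 * exp((mu - sigma^2/2) t + sigma B_t).
With mu = -7/4, sigma = 4, x_0 = 7, this gives:
  X_t = 7 * exp((-39/4) * t + (4) * B_t).
Since sigma*B_t ~ Normal(0, sigma^2 t), E[exp(sigma*B_t)] = exp(sigma^2 t / 2); so E[X_t] = x_0 * exp((mu - sigma^2/2) t) * exp(sigma^2 t / 2) = x_0 * exp(mu t) = 7*exp(-7*t/4).
Var(X_t) = E[X_t^2] - (E[X_t])^2 = x_0^2 * exp(2 mu t) * (exp(sigma^2 t) - 1) = (49*exp(16*t) - 49)*exp(-7*t/2).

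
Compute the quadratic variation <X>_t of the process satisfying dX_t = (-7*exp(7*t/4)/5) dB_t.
<X>_t = 14*exp(7*t/2)/25 - 14/25

For an Itô process dX_t = a(t) dt + b(t) dB_t, the quadratic variation is <X>_t = int_0^t b(s)^2 ds (the drift term does not contribute). Here b(s) = -7*exp(7*s/4)/5, so
  b(s)^2 = 49*exp(7*s/2)/25.
Integrating from 0 to t:
  <X>_t = int_0^t (49*exp(7*s/2)/25) ds = 14*exp(7*t/2)/25 - 14/25.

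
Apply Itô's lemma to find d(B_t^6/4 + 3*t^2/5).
d(B_t^6/4 + 3*t^2/5) = (15*B_t^4/4 + 6*t/5) dt + (3*B_t^5/2) dB_t

Itô's formula for f(t, x): d f(t, B_t) = (f_t + (1/2) f_xx) dt + f_x dB_t. Compute partials of f(t, x) = 3*t^2/5 + x^6/4:
  f_t(t,x)  = 6*t/5
  f_x(t,x)  = 3*x^5/2
  f_xx(t,x) = 15*x^4/2
Assemble drift = f_t + (1/2) f_xx = 6*t/5 + 15*x^4/4 and diffusion = f_x = 3*x^5/2. Substituting x = B_t:
  d(B_t^6/4 + 3*t^2/5) = (15*B_t^4/4 + 6*t/5) dt + (3*B_t^5/2) dB_t.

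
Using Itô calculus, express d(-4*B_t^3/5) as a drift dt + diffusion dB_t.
d(-4*B_t^3/5) = (-12*B_t/5) dt + (-12*B_t^2/5) dB_t

Itô's formula for f(B_t) gives d f(B_t) = f'(B_t) dB_t + (1/2) f''(B_t) dt. Compute derivatives of f(x) = -4*x^3/5:
  f'(x)  = -12*x^2/5
  f''(x) = -24*x/5
Substitute x = B_t and multiply the f'' term by 1/2:
  drift     = (1/2) * (-24*x/5) evaluated at B_t = -12*B_t/5
  diffusion = (-12*x^2/5) evaluated at B_t = -12*B_t^2/5
Therefore d(-4*B_t^3/5) = (-12*B_t/5) dt + (-12*B_t^2/5) dB_t.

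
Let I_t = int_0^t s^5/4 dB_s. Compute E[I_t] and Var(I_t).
E[I_t] = 0; Var(I_t) = t^11/176

The Itô integral of a deterministic integrand f(s) has mean 0 because each increment f(s) * (B_{s+ds} - B_s) has mean 0. By the Itô isometry:
  Var( int_0^t f(s) dB_s ) = E[ (int_0^t f(s) dB_s)^2 ] = int_0^t f(s)^2 ds.
Here f(s) = s^5/4, so f(s)^2 = s^10/16. Integrate:
  int_0^t (s^10/16) ds = t^11/176.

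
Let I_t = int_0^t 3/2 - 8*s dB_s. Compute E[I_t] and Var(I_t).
E[I_t] = 0; Var(I_t) = t*(256*t^2 - 144*t + 27)/12

The Itô integral of a deterministic integrand f(s) has mean 0 because each increment f(s) * (B_{s+ds} - B_s) has mean 0. By the Itô isometry:
  Var( int_0^t f(s) dB_s ) = E[ (int_0^t f(s) dB_s)^2 ] = int_0^t f(s)^2 ds.
Here f(s) = 3/2 - 8*s, so f(s)^2 = (16*s - 3)^2/4. Integrate:
  int_0^t ((16*s - 3)^2/4) ds = t*(256*t^2 - 144*t + 27)/12.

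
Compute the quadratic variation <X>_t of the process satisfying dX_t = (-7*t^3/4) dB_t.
<X>_t = 7*t^7/16

For an Itô process dX_t = a(t) dt + b(t) dB_t, the quadratic variation is <X>_t = int_0^t b(s)^2 ds (the drift term does not contribute). Here b(s) = -7*s^3/4, so
  b(s)^2 = 49*s^6/16.
Integrating from 0 to t:
  <X>_t = int_0^t (49*s^6/16) ds = 7*t^7/16.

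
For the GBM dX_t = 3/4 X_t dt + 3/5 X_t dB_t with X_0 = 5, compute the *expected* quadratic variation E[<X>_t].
E[<X>_t] = 150*exp(93*t/50)/31 - 150/31

<X>_t = int_0^t ((3/5) * X_s)^2 ds. Taking expectation inside the integral: E[<X>_t] = (3/5)^2 * int_0^t E[X_s^2] ds. For GBM, E[X_s^2] = x_0^2 * exp((2 mu + sigma^2) s). Integrating:
  E[<X>_t] = (3/5)^2 * 5^2 * (exp((2*(3/4) + (3/5)^2) t) - 1) / (2*(3/4) + (3/5)^2)
           = (3/5)^2 * 5^2 * (exp((93/50) t) - 1) / (93/50) = 150*exp(93*t/50)/31 - 150/31.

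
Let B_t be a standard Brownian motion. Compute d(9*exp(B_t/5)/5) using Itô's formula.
d(9*exp(B_t/5)/5) = (9*exp(B_t/5)/250) dt + (9*exp(B_t/5)/25) dB_t

Itô's formula for f(B_t) gives d f(B_t) = f'(B_t) dB_t + (1/2) f''(B_t) dt. Compute derivatives of f(x) = 9*exp(x/5)/5:
  f'(x)  = 9*exp(x/5)/25
  f''(x) = 9*exp(x/5)/125
Substitute x = B_t and multiply the f'' term by 1/2:
  drift     = (1/2) * (9*exp(x/5)/125) evaluated at B_t = 9*exp(B_t/5)/250
  diffusion = (9*exp(x/5)/25) evaluated at B_t = 9*exp(B_t/5)/25
Therefore d(9*exp(B_t/5)/5) = (9*exp(B_t/5)/250) dt + (9*exp(B_t/5)/25) dB_t.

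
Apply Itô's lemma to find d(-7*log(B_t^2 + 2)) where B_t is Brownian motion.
d(-7*log(B_t^2 + 2)) = (7*(B_t^2 - 2)/(B_t^2 + 2)^2) dt + (-14*B_t/(B_t^2 + 2)) dB_t

Itô's formula for f(B_t) gives d f(B_t) = f'(B_t) dB_t + (1/2) f''(B_t) dt. Compute derivatives of f(x) = -7*log(x^2 + 2):
  f'(x)  = -14*x/(x^2 + 2)
  f''(x) = 14*(x^2 - 2)/(x^2 + 2)^2
Substitute x = B_t and multiply the f'' term by 1/2:
  drift     = (1/2) * (14*(x^2 - 2)/(x^2 + 2)^2) evaluated at B_t = 7*(B_t^2 - 2)/(B_t^2 + 2)^2
  diffusion = (-14*x/(x^2 + 2)) evaluated at B_t = -14*B_t/(B_t^2 + 2)
Therefore d(-7*log(B_t^2 + 2)) = (7*(B_t^2 - 2)/(B_t^2 + 2)^2) dt + (-14*B_t/(B_t^2 + 2)) dB_t.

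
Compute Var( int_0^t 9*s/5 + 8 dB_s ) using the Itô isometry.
Var = t*(27*t^2 + 360*t + 1600)/25

The Itô integral of a deterministic integrand f(s) has mean 0 because each increment f(s) * (B_{s+ds} - B_s) has mean 0. By the Itô isometry:
  Var( int_0^t f(s) dB_s ) = E[ (int_0^t f(s) dB_s)^2 ] = int_0^t f(s)^2 ds.
Here f(s) = 9*s/5 + 8, so f(s)^2 = (9*s + 40)^2/25. Integrate:
  int_0^t ((9*s + 40)^2/25) ds = t*(27*t^2 + 360*t + 1600)/25.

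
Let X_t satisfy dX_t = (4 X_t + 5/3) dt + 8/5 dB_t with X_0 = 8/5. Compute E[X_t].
E[X_t] = 121*exp(4*t)/60 - 5/12

Taking expectations and using E[dB_t] = 0, the mean m(t) = E[X_t] satisfies the ODE m'(t) = a m(t) + b with m(0) = x_0. With a = 4, b = 5/3, x_0 = 8/5, the solution is
  m(t) = x_0 * exp(a t) + (b/a) * (exp(a t) - 1)
       = (8/5) * exp(4 t) + ((5/3)/4) * (exp(4 t) - 1)
       = 121*exp(4*t)/60 - 5/12.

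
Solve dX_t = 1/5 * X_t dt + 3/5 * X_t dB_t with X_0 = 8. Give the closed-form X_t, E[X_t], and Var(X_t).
X_t = 8 * exp((1/50) t + (3/5) B_t); E[X_t] = 8*exp(t/5); Var(X_t) = 64*(exp(9*t/25) - 1)*exp(2*t/5)

For GBM dX = mu X dt + sigma X dB with X_0 = x_0, apply Itô to Y = log X: dY = (mu - sigma^2/2) dt + sigma dB, so Y_t = log(x_0) + (mu - sigma^2/2) t + sigma B_t and hence X_t = x_0 * exp((mu - sigma^2/2) t + sigma B_t).
With mu = 1/5, sigma = 3/5, x_0 = 8, this gives:
  X_t = 8 * exp((1/50) * t + (3/5) * B_t).
Since sigma*B_t ~ Normal(0, sigma^2 t), E[exp(sigma*B_t)] = exp(sigma^2 t / 2); so E[X_t] = x_0 * exp((mu - sigma^2/2) t) * exp(sigma^2 t / 2) = x_0 * exp(mu t) = 8*exp(t/5).
Var(X_t) = E[X_t^2] - (E[X_t])^2 = x_0^2 * exp(2 mu t) * (exp(sigma^2 t) - 1) = 64*(exp(9*t/25) - 1)*exp(2*t/5).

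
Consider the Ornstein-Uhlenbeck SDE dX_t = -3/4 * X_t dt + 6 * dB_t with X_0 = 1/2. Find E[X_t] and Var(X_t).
E[X_t] = exp(-3*t/4)/2; Var(X_t) = 24 - 24*exp(-3*t/2)

The OU SDE dX = -theta X dt + sigma dB admits the integrating factor exp(theta t): d(exp(theta t) X_t) = sigma exp(theta t) dB_t. Integrating from 0 to t:
  X_t = x_0 * exp(-theta t) + sigma * int_0^t exp(-theta (t-s)) dB_s.
The Itô integral has mean 0 and (by the Itô isometry) variance sigma^2 * int_0^t exp(-2 theta (t - s)) ds = sigma^2 * (1 - exp(-2 theta t)) / (2 theta).
With theta = 3/4, sigma = 6, x_0 = 1/2:
  E[X_t] = 1/2 * exp(-3/4 t) = exp(-3*t/4)/2
  Var(X_t) = (6)^2 * (1 - exp(-2*3/4 t)) / (2 * 3/4) = 24 - 24*exp(-3*t/2).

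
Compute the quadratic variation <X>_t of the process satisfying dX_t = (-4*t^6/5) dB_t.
<X>_t = 16*t^13/325

For an Itô process dX_t = a(t) dt + b(t) dB_t, the quadratic variation is <X>_t = int_0^t b(s)^2 ds (the drift term does not contribute). Here b(s) = -4*s^6/5, so
  b(s)^2 = 16*s^12/25.
Integrating from 0 to t:
  <X>_t = int_0^t (16*s^12/25) ds = 16*t^13/325.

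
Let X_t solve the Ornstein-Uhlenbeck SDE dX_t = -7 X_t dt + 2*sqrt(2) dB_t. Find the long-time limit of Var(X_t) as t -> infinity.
lim Var(X_t) = 4/7

The OU SDE dX = -theta X dt + sigma dB admits the integrating factor exp(theta t): d(exp(theta t) X_t) = sigma exp(theta t) dB_t. Integrating from 0 to t gives X_t = x_0 * exp(-theta t) + sigma * int_0^t exp(-theta (t-s)) dB_s for any initial x_0. The Itô integral has variance (by the Itô isometry) sigma^2 * int_0^t exp(-2 theta (t - s)) ds = sigma^2 * (1 - exp(-2 theta t)) / (2 theta), independent of x_0.
With theta = 7, sigma = 2*sqrt(2):
  Var(X_t) = (2*sqrt(2))^2 * (1 - exp(-2*7 t)) / (2 * 7) = 4/7 - 4*exp(-14*t)/7.
As t -> infinity, exp(-2*7 t) -> 0, so the stationary variance is sigma^2 / (2 theta) = 4/7.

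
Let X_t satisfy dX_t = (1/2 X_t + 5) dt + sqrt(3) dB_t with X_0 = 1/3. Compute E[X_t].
E[X_t] = 31*exp(t/2)/3 - 10

Taking expectations and using E[dB_t] = 0, the mean m(t) = E[X_t] satisfies the ODE m'(t) = a m(t) + b with m(0) = x_0. With a = 1/2, b = 5, x_0 = 1/3, the solution is
  m(t) = x_0 * exp(a t) + (b/a) * (exp(a t) - 1)
       = (1/3) * exp((1/2) t) + (5/(1/2)) * (exp((1/2) t) - 1)
       = 31*exp(t/2)/3 - 10.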